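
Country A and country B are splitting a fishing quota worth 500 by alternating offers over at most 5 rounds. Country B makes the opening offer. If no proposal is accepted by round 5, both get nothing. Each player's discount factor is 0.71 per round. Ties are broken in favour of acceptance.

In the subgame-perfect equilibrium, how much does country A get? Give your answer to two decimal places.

154.85

Round 5 (country B proposes): country A will accept anything ≥ 0, so country B offers 0 and keeps 500.
Round 4 (country A proposes): country B can get 500 next round, worth 0.71 × 500 = 355 now. Country A offers 355 and keeps 500 − 355 = 145.
Round 3 (country B proposes): country A can get 145 next round, worth 0.71 × 145 = 102.95 now, so country B offers 102.95, keeping 397.05.
Round 2 (country A proposes): country B can get 397.05 next round, worth 0.71 × 397.05 = 281.9055 now. Country A offers 281.9055 and keeps 500 − 281.9055 = 218.0945.
Round 1 (country B proposes): country A can get 218.0945 next round, worth 0.71 × 218.0945 = 154.847095 now, so country B offers 154.847095, keeping 345.152905.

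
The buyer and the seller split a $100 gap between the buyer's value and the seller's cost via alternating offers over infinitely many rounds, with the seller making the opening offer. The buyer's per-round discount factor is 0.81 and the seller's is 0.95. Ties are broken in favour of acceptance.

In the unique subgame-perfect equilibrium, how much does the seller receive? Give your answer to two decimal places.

In a stationary SPE each proposer offers the other exactly their discounted continuation value.
If the seller keeps x when proposing and the buyer keeps y when proposing, then x = 100 − 0.81y and y = 100 − 0.95x.
Solving: x = 100(1 − 0.81) / (1 − 0.95·0.81) = 19 / 0.2305 ≈ 82.4295.
The buyer gets 100 − 82.4295 ≈ 17.5705.

82.43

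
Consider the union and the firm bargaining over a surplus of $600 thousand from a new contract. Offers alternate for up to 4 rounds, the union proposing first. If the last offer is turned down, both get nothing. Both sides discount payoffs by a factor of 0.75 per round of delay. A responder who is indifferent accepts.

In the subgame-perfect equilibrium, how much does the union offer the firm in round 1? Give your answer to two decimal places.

Round 4 (the firm proposes): rejection yields 0 for the union; the firm offers 0 and keeps 600.
Round 3 (the union proposes): the firm can get 600 next round, worth 0.75 × 600 = 450 now, so the union offers 450, keeping 150.
Round 2 (the firm proposes): the union can get 150 next round, worth 0.75 × 150 = 112.5 now, so the firm offers 112.5, keeping 487.5.
Round 1 (the union proposes): the firm can get 487.5 next round, worth 0.75 × 487.5 = 365.625 now. The union offers 365.625 and keeps 600 − 365.625 = 234.375.

365.63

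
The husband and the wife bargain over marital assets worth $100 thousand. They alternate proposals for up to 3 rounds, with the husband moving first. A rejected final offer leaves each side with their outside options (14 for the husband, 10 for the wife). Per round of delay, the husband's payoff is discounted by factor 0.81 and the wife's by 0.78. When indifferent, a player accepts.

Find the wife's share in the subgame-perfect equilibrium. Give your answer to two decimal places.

21.14

Solve by backward induction from round 3.
Round 3 (the husband proposes): the wife gets 10 if talks fail, so the husband offers 10 and keeps 90.
Round 2 (the wife proposes): the husband can get 90 next round, worth 0.81 × 90 = 72.9 now. The wife offers 72.9 and keeps 100 − 72.9 = 27.1.
Round 1 (the husband proposes): the wife can get 27.1 next round, worth 0.78 × 27.1 = 21.138 now. The husband offers 21.138 and keeps 100 − 21.138 = 78.862.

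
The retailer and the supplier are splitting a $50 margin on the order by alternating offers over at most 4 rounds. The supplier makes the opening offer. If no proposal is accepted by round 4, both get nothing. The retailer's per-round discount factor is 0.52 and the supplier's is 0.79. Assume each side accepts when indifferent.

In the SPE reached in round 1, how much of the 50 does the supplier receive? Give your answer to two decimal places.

33.86

Round 4 (the retailer proposes): rejection yields 0 for the supplier; the retailer offers 0 and keeps 50.
Round 3 (the supplier proposes): the retailer can get 50 next round, worth 0.52 × 50 = 26 now; the supplier offers that and keeps 24.
Round 2 (the retailer proposes): the supplier can get 24 next round, worth 0.79 × 24 = 18.96 now, so the retailer offers 18.96, keeping 31.04.
Round 1 (the supplier proposes): the retailer can get 31.04 next round, worth 0.52 × 31.04 = 16.1408 now, so the supplier offers 16.1408, keeping 33.8592.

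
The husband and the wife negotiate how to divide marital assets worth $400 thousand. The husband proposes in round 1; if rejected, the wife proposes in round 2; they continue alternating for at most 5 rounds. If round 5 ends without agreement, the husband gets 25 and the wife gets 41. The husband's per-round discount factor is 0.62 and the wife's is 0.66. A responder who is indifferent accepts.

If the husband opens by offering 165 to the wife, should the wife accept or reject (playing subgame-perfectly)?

Round 5 (the husband proposes): the wife gets 41 if talks fail, so the husband offers 41 and keeps 359.
Round 4 (the wife proposes): the husband can get 359 next round, worth 0.62 × 359 = 222.58 now. The wife offers 222.58 and keeps 400 − 222.58 = 177.42.
Round 3 (the husband proposes): the wife can get 177.42 next round, worth 0.66 × 177.42 = 117.0972 now; the husband offers that and keeps 282.9028.
Round 2 (the wife proposes): the husband can get 282.9028 next round, worth 0.62 × 282.9028 = 175.399736 now, so the wife offers 175.399736, keeping 224.600264.
So by rejecting in round 1, the wife gets 224.600264 next round, worth 0.66 × 224.600264 = 148.23617424 now.
Offer 165 ≥ 148.23617424, so the wife accepts.

Accept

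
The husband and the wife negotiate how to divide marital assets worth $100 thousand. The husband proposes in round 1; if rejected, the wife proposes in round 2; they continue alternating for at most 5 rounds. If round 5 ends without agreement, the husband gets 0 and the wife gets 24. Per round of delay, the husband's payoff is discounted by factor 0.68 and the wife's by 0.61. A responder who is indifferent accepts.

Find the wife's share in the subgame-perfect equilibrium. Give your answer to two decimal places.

31.75

Solve by backward induction from round 5.
Round 5 (the husband proposes): the wife gets 24 if talks fail, so the husband offers 24 and keeps 76.
Round 4 (the wife proposes): the husband can get 76 next round, worth 0.68 × 76 = 51.68 now. The wife offers 51.68 and keeps 100 − 51.68 = 48.32.
Round 3 (the husband proposes): the wife can get 48.32 next round, worth 0.61 × 48.32 = 29.4752 now. The husband offers 29.4752 and keeps 100 − 29.4752 = 70.5248.
Round 2 (the wife proposes): the husband can get 70.5248 next round, worth 0.68 × 70.5248 = 47.956864 now, so the wife offers 47.956864, keeping 52.043136.
Round 1 (the husband proposes): the wife can get 52.043136 next round, worth 0.61 × 52.043136 = 31.74631296 now, so the husband offers 31.74631296, keeping 68.25368704.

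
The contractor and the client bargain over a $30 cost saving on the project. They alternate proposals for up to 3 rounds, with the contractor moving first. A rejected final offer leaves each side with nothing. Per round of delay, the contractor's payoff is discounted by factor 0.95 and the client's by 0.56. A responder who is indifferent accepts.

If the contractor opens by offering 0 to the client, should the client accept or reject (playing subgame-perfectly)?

Reject

Round 3 (the contractor proposes): rejection yields 0 for the client; the contractor offers 0 and keeps 30.
Round 2 (the client proposes): the contractor can get 30 next round, worth 0.95 × 30 = 28.5 now, so the client offers 28.5, keeping 1.5.
So by rejecting in round 1, the client gets 1.5 next round, worth 0.56 × 1.5 = 0.84 now.
Offer 0 < 0.84, so the client rejects.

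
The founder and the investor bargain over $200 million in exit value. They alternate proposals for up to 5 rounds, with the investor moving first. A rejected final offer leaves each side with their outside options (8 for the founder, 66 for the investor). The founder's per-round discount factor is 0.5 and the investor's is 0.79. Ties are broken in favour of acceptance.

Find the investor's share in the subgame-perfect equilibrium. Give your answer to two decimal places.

Round 5 (the investor proposes): the founder gets 8 if talks fail, so the investor offers 8 and keeps 192.
Round 4 (the founder proposes): the investor can get 192 next round, worth 0.79 × 192 = 151.68 now. The founder offers 151.68 and keeps 200 − 151.68 = 48.32.
Round 3 (the investor proposes): the founder can get 48.32 next round, worth 0.5 × 48.32 = 24.16 now, so the investor offers 24.16, keeping 175.84.
Round 2 (the founder proposes): the investor can get 175.84 next round, worth 0.79 × 175.84 = 138.9136 now. The founder offers 138.9136 and keeps 200 − 138.9136 = 61.0864.
Round 1 (the investor proposes): the founder can get 61.0864 next round, worth 0.5 × 61.0864 = 30.5432 now; the investor offers that and keeps 169.4568.

169.46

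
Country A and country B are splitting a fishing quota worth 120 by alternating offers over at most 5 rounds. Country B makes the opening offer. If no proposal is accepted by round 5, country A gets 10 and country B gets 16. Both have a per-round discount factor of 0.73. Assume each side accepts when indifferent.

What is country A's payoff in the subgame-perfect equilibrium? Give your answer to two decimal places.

Work backward from the last round.
Round 5 (country B proposes): country A gets 10 if talks fail, so country B offers 10 and keeps 110.
Round 4 (country A proposes): country B can get 110 next round, worth 0.73 × 110 = 80.3 now. Country A offers 80.3 and keeps 120 − 80.3 = 39.7.
Round 3 (country B proposes): country A can get 39.7 next round, worth 0.73 × 39.7 = 28.981 now; country B offers that and keeps 91.019.
Round 2 (country A proposes): country B can get 91.019 next round, worth 0.73 × 91.019 = 66.44387 now, so country A offers 66.44387, keeping 53.55613.
Round 1 (country B proposes): country A can get 53.55613 next round, worth 0.73 × 53.55613 = 39.0959749 now. Country B offers 39.0959749 and keeps 120 − 39.0959749 = 80.9040251.

39.10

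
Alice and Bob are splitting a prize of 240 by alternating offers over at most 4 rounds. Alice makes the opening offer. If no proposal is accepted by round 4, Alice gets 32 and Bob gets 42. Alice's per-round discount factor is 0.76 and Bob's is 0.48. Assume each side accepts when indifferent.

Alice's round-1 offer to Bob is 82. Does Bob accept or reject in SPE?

Work out Bob's continuation value if the offer is rejected.
Round 4 (Bob proposes): Alice gets 32 if talks fail, so Bob offers 32 and keeps 208.
Round 3 (Alice proposes): Bob can get 208 next round, worth 0.48 × 208 = 99.84 now; Alice offers that and keeps 140.16.
Round 2 (Bob proposes): Alice can get 140.16 next round, worth 0.76 × 140.16 = 106.5216 now, so Bob offers 106.5216, keeping 133.4784.
So by rejecting in round 1, Bob gets 133.4784 next round, worth 0.48 × 133.4784 = 64.069632 now.
Offer 82 ≥ 64.069632, so Bob accepts.

Accept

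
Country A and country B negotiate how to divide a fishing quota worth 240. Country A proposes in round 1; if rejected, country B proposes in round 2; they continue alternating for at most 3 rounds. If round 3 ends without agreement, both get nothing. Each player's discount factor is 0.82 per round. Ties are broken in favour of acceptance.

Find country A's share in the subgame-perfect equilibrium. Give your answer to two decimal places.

204.58

Round 3 (country A proposes): country B will accept anything ≥ 0, so country A offers 0 and keeps 240.
Round 2 (country B proposes): country A can get 240 next round, worth 0.82 × 240 = 196.8 now; country B offers that and keeps 43.2.
Round 1 (country A proposes): country B can get 43.2 next round, worth 0.82 × 43.2 = 35.424 now; country A offers that and keeps 204.576.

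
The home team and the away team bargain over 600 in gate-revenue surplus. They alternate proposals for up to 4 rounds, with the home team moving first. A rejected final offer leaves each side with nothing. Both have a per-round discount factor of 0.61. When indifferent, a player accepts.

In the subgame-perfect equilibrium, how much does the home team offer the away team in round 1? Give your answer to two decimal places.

278.93

Round 4 (the away team proposes): rejection yields 0 for the home team; the away team offers 0 and keeps 600.
Round 3 (the home team proposes): the away team can get 600 next round, worth 0.61 × 600 = 366 now, so the home team offers 366, keeping 234.
Round 2 (the away team proposes): the home team can get 234 next round, worth 0.61 × 234 = 142.74 now; the away team offers that and keeps 457.26.
Round 1 (the home team proposes): the away team can get 457.26 next round, worth 0.61 × 457.26 = 278.9286 now; the home team offers that and keeps 321.0714.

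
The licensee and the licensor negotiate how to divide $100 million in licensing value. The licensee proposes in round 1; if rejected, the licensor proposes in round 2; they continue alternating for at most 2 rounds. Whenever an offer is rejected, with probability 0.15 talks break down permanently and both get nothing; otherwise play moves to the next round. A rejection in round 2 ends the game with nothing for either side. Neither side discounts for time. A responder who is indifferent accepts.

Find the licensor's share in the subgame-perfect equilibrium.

Round 2 (the licensor proposes): rejection yields 0 for the licensee; the licensor offers 0 and keeps 100.
Round 1 (the licensee proposes): rejecting gives the licensor an expected 0.85 × 100 = 85. The licensee offers 85 and keeps 100 − 85 = 15.

85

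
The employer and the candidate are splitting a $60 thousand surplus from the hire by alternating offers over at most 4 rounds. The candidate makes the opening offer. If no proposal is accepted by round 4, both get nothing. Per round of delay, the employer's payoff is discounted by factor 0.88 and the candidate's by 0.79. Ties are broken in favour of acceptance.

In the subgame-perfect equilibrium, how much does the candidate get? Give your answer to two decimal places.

12.21

By backward induction:
Round 4 (the employer proposes): rejection yields 0 for the candidate; the employer offers 0 and keeps 60.
Round 3 (the candidate proposes): the employer can get 60 next round, worth 0.88 × 60 = 52.8 now, so the candidate offers 52.8, keeping 7.2.
Round 2 (the employer proposes): the candidate can get 7.2 next round, worth 0.79 × 7.2 = 5.688 now, so the employer offers 5.688, keeping 54.312.
Round 1 (the candidate proposes): the employer can get 54.312 next round, worth 0.88 × 54.312 = 47.79456 now. The candidate offers 47.79456 and keeps 60 − 47.79456 = 12.20544.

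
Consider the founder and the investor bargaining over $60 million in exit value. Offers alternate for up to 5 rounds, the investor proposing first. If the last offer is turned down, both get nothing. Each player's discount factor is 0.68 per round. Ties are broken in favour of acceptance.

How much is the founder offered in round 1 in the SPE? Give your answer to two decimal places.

Round 5 (the investor proposes): the founder will accept anything ≥ 0, so the investor offers 0 and keeps 60.
Round 4 (the founder proposes): the investor can get 60 next round, worth 0.68 × 60 = 40.8 now; the founder offers that and keeps 19.2.
Round 3 (the investor proposes): the founder can get 19.2 next round, worth 0.68 × 19.2 = 13.056 now; the investor offers that and keeps 46.944.
Round 2 (the founder proposes): the investor can get 46.944 next round, worth 0.68 × 46.944 = 31.92192 now, so the founder offers 31.92192, keeping 28.07808.
Round 1 (the investor proposes): the founder can get 28.07808 next round, worth 0.68 × 28.07808 = 19.0930944 now; the investor offers that and keeps 40.9069056.

19.09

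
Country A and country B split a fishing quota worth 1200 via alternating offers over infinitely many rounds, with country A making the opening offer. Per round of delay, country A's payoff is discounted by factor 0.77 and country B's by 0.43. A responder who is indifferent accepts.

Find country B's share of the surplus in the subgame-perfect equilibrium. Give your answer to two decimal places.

177.43

When country A proposes, country B accepts any offer worth at least 0.43 times what country B would get by proposing next round; and vice versa.
This gives x = 1200 − 0.43y and y = 1200 − 0.77x, where x and y are each side's share when it proposes.
Hence (1 − 0.43·0.77)x = 1200(1 − 0.43), i.e. 0.6689·x = 684.
x ≈ 1022.5744; country B's share is 1200 − x ≈ 177.4256.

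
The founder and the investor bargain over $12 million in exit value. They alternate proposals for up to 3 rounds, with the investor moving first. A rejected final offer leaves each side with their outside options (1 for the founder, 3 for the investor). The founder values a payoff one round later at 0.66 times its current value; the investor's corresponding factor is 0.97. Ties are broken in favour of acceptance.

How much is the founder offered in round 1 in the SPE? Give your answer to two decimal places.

0.88

Work backward from the last round.
Round 3 (the investor proposes): the founder gets 1 if talks fail, so the investor offers 1 and keeps 11.
Round 2 (the founder proposes): the investor can get 11 next round, worth 0.97 × 11 = 10.67 now; the founder offers that and keeps 1.33.
Round 1 (the investor proposes): the founder can get 1.33 next round, worth 0.66 × 1.33 = 0.8778 now, so the investor offers 0.8778, keeping 11.1222.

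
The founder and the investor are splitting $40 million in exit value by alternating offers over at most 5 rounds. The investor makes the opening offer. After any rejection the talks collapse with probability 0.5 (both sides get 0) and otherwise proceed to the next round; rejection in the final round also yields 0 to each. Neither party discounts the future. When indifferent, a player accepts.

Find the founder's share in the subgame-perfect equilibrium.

12.5

Round 5 (the investor proposes): rejection yields 0 for the founder; the investor offers 0 and keeps 40.
Round 4 (the founder proposes): rejecting gives the investor an expected 0.5 × 40 = 20, so the founder offers 20, keeping 20.
Round 3 (the investor proposes): rejecting gives the founder an expected 0.5 × 20 = 10; the investor offers that and keeps 30.
Round 2 (the founder proposes): rejecting gives the investor an expected 0.5 × 30 = 15; the founder offers that and keeps 25.
Round 1 (the investor proposes): rejecting gives the founder an expected 0.5 × 25 = 12.5. The investor offers 12.5 and keeps 40 − 12.5 = 27.5.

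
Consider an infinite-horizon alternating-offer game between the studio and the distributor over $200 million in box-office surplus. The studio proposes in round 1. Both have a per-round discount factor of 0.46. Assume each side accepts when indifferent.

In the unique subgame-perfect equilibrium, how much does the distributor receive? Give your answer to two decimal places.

63.01

Let x be the studio's share when the studio proposes and y be the distributor's share when the distributor proposes.
The distributor accepts iff offered ≥ 0.46·y, so x = 200 − 0.46y. Symmetrically y = 200 − 0.46x.
Substituting: x = 200 − 0.46(200 − 0.46x), giving x(1 − 0.46·0.46) = 200(1 − 0.46).
So x = 200 × 0.54 / 0.7884 ≈ 136.9863, and the distributor receives 200 − x ≈ 63.0137.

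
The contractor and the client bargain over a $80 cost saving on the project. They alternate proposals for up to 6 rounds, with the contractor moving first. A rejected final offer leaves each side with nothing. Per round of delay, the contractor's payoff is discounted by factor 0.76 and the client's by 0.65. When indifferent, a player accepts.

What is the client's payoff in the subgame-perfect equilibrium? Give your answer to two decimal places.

31.33

Round 6 (the client proposes): rejection yields 0 for the contractor; the client offers 0 and keeps 80.
Round 5 (the contractor proposes): the client can get 80 next round, worth 0.65 × 80 = 52 now; the contractor offers that and keeps 28.
Round 4 (the client proposes): the contractor can get 28 next round, worth 0.76 × 28 = 21.28 now; the client offers that and keeps 58.72.
Round 3 (the contractor proposes): the client can get 58.72 next round, worth 0.65 × 58.72 = 38.168 now, so the contractor offers 38.168, keeping 41.832.
Round 2 (the client proposes): the contractor can get 41.832 next round, worth 0.76 × 41.832 = 31.79232 now; the client offers that and keeps 48.20768.
Round 1 (the contractor proposes): the client can get 48.20768 next round, worth 0.65 × 48.20768 = 31.334992 now; the contractor offers that and keeps 48.665008.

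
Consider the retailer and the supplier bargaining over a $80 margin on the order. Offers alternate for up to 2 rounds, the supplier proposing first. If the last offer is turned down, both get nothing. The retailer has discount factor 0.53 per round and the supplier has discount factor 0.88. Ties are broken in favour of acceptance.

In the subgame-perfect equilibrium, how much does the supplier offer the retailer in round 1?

42.4

Solve by backward induction from round 2.
Round 2 (the retailer proposes): rejection yields 0 for the supplier; the retailer offers 0 and keeps 80.
Round 1 (the supplier proposes): the retailer can get 80 next round, worth 0.53 × 80 = 42.4 now. The supplier offers 42.4 and keeps 80 − 42.4 = 37.6.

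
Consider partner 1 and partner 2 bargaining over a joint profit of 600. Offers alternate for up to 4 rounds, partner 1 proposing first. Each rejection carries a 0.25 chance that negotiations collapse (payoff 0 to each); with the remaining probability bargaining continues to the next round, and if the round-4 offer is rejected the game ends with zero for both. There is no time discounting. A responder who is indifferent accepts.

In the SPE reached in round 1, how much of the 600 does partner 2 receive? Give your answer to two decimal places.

365.63

Round 4 (partner 2 proposes): partner 1 will accept anything ≥ 0, so partner 2 offers 0 and keeps 600.
Round 3 (partner 1 proposes): rejecting gives partner 2 an expected 0.75 × 600 = 450; partner 1 offers that and keeps 150.
Round 2 (partner 2 proposes): rejecting gives partner 1 an expected 0.75 × 150 = 112.5. Partner 2 offers 112.5 and keeps 600 − 112.5 = 487.5.
Round 1 (partner 1 proposes): rejecting gives partner 2 an expected 0.75 × 487.5 = 365.625; partner 1 offers that and keeps 234.375.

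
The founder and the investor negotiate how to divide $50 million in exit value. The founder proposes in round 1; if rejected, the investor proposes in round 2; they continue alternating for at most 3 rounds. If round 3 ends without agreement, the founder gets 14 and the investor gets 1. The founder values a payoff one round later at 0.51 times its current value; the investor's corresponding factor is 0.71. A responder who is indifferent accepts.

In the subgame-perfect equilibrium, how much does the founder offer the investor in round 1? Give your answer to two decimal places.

Solve by backward induction from round 3.
Round 3 (the founder proposes): the investor gets 1 if talks fail, so the founder offers 1 and keeps 49.
Round 2 (the investor proposes): the founder can get 49 next round, worth 0.51 × 49 = 24.99 now. The investor offers 24.99 and keeps 50 − 24.99 = 25.01.
Round 1 (the founder proposes): the investor can get 25.01 next round, worth 0.71 × 25.01 = 17.7571 now, so the founder offers 17.7571, keeping 32.2429.

17.76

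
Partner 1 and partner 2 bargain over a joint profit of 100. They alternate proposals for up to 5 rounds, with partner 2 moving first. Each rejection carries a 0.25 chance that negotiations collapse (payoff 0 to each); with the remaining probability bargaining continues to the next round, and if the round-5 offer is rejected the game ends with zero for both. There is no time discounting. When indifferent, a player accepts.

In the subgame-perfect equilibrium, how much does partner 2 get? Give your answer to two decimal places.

By backward induction:
Round 5 (partner 2 proposes): rejection yields 0 for partner 1; partner 2 offers 0 and keeps 100.
Round 4 (partner 1 proposes): rejecting gives partner 2 an expected 0.75 × 100 = 75. Partner 1 offers 75 and keeps 100 − 75 = 25.
Round 3 (partner 2 proposes): rejecting gives partner 1 an expected 0.75 × 25 = 18.75, so partner 2 offers 18.75, keeping 81.25.
Round 2 (partner 1 proposes): rejecting gives partner 2 an expected 0.75 × 81.25 = 60.9375, so partner 1 offers 60.9375, keeping 39.0625.
Round 1 (partner 2 proposes): rejecting gives partner 1 an expected 0.75 × 39.0625 = 29.296875, so partner 2 offers 29.296875, keeping 70.703125.

70.70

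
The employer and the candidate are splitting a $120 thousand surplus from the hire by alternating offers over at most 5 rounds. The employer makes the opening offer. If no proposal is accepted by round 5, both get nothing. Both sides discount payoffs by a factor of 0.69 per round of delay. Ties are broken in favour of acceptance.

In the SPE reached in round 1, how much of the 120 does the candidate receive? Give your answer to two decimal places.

37.89

Round 5 (the employer proposes): rejection yields 0 for the candidate; the employer offers 0 and keeps 120.
Round 4 (the candidate proposes): the employer can get 120 next round, worth 0.69 × 120 = 82.8 now. The candidate offers 82.8 and keeps 120 − 82.8 = 37.2.
Round 3 (the employer proposes): the candidate can get 37.2 next round, worth 0.69 × 37.2 = 25.668 now; the employer offers that and keeps 94.332.
Round 2 (the candidate proposes): the employer can get 94.332 next round, worth 0.69 × 94.332 = 65.08908 now; the candidate offers that and keeps 54.91092.
Round 1 (the employer proposes): the candidate can get 54.91092 next round, worth 0.69 × 54.91092 = 37.8885348 now. The employer offers 37.8885348 and keeps 120 − 37.8885348 = 82.1114652.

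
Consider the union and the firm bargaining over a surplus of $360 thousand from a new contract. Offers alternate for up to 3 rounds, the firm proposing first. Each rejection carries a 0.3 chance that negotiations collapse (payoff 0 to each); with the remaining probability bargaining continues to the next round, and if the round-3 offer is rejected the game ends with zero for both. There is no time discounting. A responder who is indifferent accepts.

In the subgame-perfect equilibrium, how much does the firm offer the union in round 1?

Round 3 (the firm proposes): the union will accept anything ≥ 0, so the firm offers 0 and keeps 360.
Round 2 (the union proposes): rejecting gives the firm an expected 0.7 × 360 = 252. The union offers 252 and keeps 360 − 252 = 108.
Round 1 (the firm proposes): rejecting gives the union an expected 0.7 × 108 = 75.6; the firm offers that and keeps 284.4.

75.6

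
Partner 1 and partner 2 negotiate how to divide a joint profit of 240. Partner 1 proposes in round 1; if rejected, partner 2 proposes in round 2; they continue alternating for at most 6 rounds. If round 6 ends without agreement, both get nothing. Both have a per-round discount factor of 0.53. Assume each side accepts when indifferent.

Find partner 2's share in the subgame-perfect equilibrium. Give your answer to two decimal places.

86.61

Work backward from the last round.
Round 6 (partner 2 proposes): rejection yields 0 for partner 1; partner 2 offers 0 and keeps 240.
Round 5 (partner 1 proposes): partner 2 can get 240 next round, worth 0.53 × 240 = 127.2 now; partner 1 offers that and keeps 112.8.
Round 4 (partner 2 proposes): partner 1 can get 112.8 next round, worth 0.53 × 112.8 = 59.784 now. Partner 2 offers 59.784 and keeps 240 − 59.784 = 180.216.
Round 3 (partner 1 proposes): partner 2 can get 180.216 next round, worth 0.53 × 180.216 = 95.51448 now; partner 1 offers that and keeps 144.48552.
Round 2 (partner 2 proposes): partner 1 can get 144.48552 next round, worth 0.53 × 144.48552 = 76.5773256 now; partner 2 offers that and keeps 163.4226744.
Round 1 (partner 1 proposes): partner 2 can get 163.4226744 next round, worth 0.53 × 163.4226744 = 86.614017432 now; partner 1 offers that and keeps 153.385982568.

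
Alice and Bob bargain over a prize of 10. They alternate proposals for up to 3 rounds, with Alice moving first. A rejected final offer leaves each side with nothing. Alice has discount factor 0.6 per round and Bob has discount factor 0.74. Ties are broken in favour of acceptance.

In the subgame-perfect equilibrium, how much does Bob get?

2.96

Round 3 (Alice proposes): rejection yields 0 for Bob; Alice offers 0 and keeps 10.
Round 2 (Bob proposes): Alice can get 10 next round, worth 0.6 × 10 = 6 now; Bob offers that and keeps 4.
Round 1 (Alice proposes): Bob can get 4 next round, worth 0.74 × 4 = 2.96 now. Alice offers 2.96 and keeps 10 − 2.96 = 7.04.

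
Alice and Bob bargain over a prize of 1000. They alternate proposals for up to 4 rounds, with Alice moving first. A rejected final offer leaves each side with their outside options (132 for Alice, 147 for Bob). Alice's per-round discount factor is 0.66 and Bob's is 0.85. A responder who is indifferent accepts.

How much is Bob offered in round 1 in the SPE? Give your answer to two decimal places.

By backward induction:
Round 4 (Bob proposes): Alice gets 132 if talks fail, so Bob offers 132 and keeps 868.
Round 3 (Alice proposes): Bob can get 868 next round, worth 0.85 × 868 = 737.8 now, so Alice offers 737.8, keeping 262.2.
Round 2 (Bob proposes): Alice can get 262.2 next round, worth 0.66 × 262.2 = 173.052 now. Bob offers 173.052 and keeps 1000 − 173.052 = 826.948.
Round 1 (Alice proposes): Bob can get 826.948 next round, worth 0.85 × 826.948 = 702.9058 now. Alice offers 702.9058 and keeps 1000 − 702.9058 = 297.0942.

702.91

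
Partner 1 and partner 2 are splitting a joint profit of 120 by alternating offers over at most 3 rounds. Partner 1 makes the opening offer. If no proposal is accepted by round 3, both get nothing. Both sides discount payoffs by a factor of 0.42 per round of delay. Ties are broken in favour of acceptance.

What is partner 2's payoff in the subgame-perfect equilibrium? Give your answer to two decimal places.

Solve by backward induction from round 3.
Round 3 (partner 1 proposes): rejection yields 0 for partner 2; partner 1 offers 0 and keeps 120.
Round 2 (partner 2 proposes): partner 1 can get 120 next round, worth 0.42 × 120 = 50.4 now; partner 2 offers that and keeps 69.6.
Round 1 (partner 1 proposes): partner 2 can get 69.6 next round, worth 0.42 × 69.6 = 29.232 now, so partner 1 offers 29.232, keeping 90.768.

29.23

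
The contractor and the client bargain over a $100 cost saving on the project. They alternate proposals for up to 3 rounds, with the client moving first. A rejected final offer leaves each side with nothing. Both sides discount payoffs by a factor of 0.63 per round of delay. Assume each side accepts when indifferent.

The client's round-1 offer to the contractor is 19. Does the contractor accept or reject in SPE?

Round 3 (the client proposes): the contractor will accept anything ≥ 0, so the client offers 0 and keeps 100.
Round 2 (the contractor proposes): the client can get 100 next round, worth 0.63 × 100 = 63 now. The contractor offers 63 and keeps 100 − 63 = 37.
So by rejecting in round 1, the contractor gets 37 next round, worth 0.63 × 37 = 23.31 now.
Offer 19 < 23.31, so the contractor rejects.

Reject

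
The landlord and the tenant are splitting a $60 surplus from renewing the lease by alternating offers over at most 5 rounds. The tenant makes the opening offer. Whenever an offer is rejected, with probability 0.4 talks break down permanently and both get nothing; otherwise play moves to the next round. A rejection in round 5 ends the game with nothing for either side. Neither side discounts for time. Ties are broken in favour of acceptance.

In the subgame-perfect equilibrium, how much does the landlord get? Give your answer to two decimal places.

Round 5 (the tenant proposes): the landlord will accept anything ≥ 0, so the tenant offers 0 and keeps 60.
Round 4 (the landlord proposes): rejecting gives the tenant an expected 0.6 × 60 = 36; the landlord offers that and keeps 24.
Round 3 (the tenant proposes): rejecting gives the landlord an expected 0.6 × 24 = 14.4; the tenant offers that and keeps 45.6.
Round 2 (the landlord proposes): rejecting gives the tenant an expected 0.6 × 45.6 = 27.36. The landlord offers 27.36 and keeps 60 − 27.36 = 32.64.
Round 1 (the tenant proposes): rejecting gives the landlord an expected 0.6 × 32.64 = 19.584. The tenant offers 19.584 and keeps 60 − 19.584 = 40.416.

19.58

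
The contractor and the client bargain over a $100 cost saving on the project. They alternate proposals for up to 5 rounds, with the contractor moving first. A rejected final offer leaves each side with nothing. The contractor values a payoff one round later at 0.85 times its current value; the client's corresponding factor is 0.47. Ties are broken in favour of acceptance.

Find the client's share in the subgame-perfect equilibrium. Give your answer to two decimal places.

Round 5 (the contractor proposes): rejection yields 0 for the client; the contractor offers 0 and keeps 100.
Round 4 (the client proposes): the contractor can get 100 next round, worth 0.85 × 100 = 85 now; the client offers that and keeps 15.
Round 3 (the contractor proposes): the client can get 15 next round, worth 0.47 × 15 = 7.05 now; the contractor offers that and keeps 92.95.
Round 2 (the client proposes): the contractor can get 92.95 next round, worth 0.85 × 92.95 = 79.0075 now, so the client offers 79.0075, keeping 20.9925.
Round 1 (the contractor proposes): the client can get 20.9925 next round, worth 0.47 × 20.9925 = 9.866475 now, so the contractor offers 9.866475, keeping 90.133525.

9.87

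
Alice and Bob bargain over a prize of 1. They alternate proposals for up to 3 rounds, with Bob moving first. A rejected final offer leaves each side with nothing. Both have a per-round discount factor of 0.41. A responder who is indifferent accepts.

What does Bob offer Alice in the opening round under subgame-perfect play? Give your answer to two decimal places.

0.24

Round 3 (Bob proposes): Alice will accept anything ≥ 0, so Bob offers 0 and keeps 1.
Round 2 (Alice proposes): Bob can get 1 next round, worth 0.41 × 1 = 0.41 now; Alice offers that and keeps 0.59.
Round 1 (Bob proposes): Alice can get 0.59 next round, worth 0.41 × 0.59 = 0.2419 now; Bob offers that and keeps 0.7581.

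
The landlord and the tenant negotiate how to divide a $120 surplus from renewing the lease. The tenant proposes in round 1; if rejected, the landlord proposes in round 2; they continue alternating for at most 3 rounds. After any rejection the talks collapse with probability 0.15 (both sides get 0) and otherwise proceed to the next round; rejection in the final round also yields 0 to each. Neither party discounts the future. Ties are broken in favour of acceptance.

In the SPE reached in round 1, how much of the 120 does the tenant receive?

104.7

Round 3 (the tenant proposes): the landlord will accept anything ≥ 0, so the tenant offers 0 and keeps 120.
Round 2 (the landlord proposes): rejecting gives the tenant an expected 0.85 × 120 = 102, so the landlord offers 102, keeping 18.
Round 1 (the tenant proposes): rejecting gives the landlord an expected 0.85 × 18 = 15.3, so the tenant offers 15.3, keeping 104.7.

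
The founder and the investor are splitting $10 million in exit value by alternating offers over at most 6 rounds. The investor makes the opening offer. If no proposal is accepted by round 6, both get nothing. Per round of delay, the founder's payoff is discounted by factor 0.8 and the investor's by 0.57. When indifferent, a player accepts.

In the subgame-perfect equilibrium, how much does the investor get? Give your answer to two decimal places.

3.33

Solve by backward induction from round 6.
Round 6 (the founder proposes): the investor will accept anything ≥ 0, so the founder offers 0 and keeps 10.
Round 5 (the investor proposes): the founder can get 10 next round, worth 0.8 × 10 = 8 now; the investor offers that and keeps 2.
Round 4 (the founder proposes): the investor can get 2 next round, worth 0.57 × 2 = 1.14 now, so the founder offers 1.14, keeping 8.86.
Round 3 (the investor proposes): the founder can get 8.86 next round, worth 0.8 × 8.86 = 7.088 now; the investor offers that and keeps 2.912.
Round 2 (the founder proposes): the investor can get 2.912 next round, worth 0.57 × 2.912 = 1.65984 now, so the founder offers 1.65984, keeping 8.34016.
Round 1 (the investor proposes): the founder can get 8.34016 next round, worth 0.8 × 8.34016 = 6.672128 now; the investor offers that and keeps 3.327872.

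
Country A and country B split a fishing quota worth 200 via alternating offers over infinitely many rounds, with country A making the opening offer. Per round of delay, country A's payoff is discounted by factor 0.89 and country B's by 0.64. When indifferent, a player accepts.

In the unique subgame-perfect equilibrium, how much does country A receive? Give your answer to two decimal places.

When country A proposes, country B accepts any offer worth at least 0.64 times what country B would get by proposing next round; and vice versa.
This gives x = 200 − 0.64y and y = 200 − 0.89x, where x and y are each side's share when it proposes.
Hence (1 − 0.64·0.89)x = 200(1 − 0.64), i.e. 0.4304·x = 72.
x ≈ 167.2862; country B's share is 200 − x ≈ 32.7138.

167.29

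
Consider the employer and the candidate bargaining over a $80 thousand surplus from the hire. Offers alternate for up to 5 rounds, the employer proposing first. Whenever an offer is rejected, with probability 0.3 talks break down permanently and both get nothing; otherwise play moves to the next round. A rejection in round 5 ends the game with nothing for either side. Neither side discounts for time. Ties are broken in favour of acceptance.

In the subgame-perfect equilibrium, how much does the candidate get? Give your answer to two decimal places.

25.03

Round 5 (the employer proposes): rejection yields 0 for the candidate; the employer offers 0 and keeps 80.
Round 4 (the candidate proposes): rejecting gives the employer an expected 0.7 × 80 = 56, so the candidate offers 56, keeping 24.
Round 3 (the employer proposes): rejecting gives the candidate an expected 0.7 × 24 = 16.8. The employer offers 16.8 and keeps 80 − 16.8 = 63.2.
Round 2 (the candidate proposes): rejecting gives the employer an expected 0.7 × 63.2 = 44.24; the candidate offers that and keeps 35.76.
Round 1 (the employer proposes): rejecting gives the candidate an expected 0.7 × 35.76 = 25.032. The employer offers 25.032 and keeps 80 − 25.032 = 54.968.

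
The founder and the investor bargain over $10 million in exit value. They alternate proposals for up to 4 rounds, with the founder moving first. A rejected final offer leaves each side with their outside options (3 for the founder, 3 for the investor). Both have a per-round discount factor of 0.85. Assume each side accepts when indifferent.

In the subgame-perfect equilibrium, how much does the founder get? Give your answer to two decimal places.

4.43

Solve by backward induction from round 4.
Round 4 (the investor proposes): the founder gets 3 if talks fail, so the investor offers 3 and keeps 7.
Round 3 (the founder proposes): the investor can get 7 next round, worth 0.85 × 7 = 5.95 now, so the founder offers 5.95, keeping 4.05.
Round 2 (the investor proposes): the founder can get 4.05 next round, worth 0.85 × 4.05 = 3.4425 now. The investor offers 3.4425 and keeps 10 − 3.4425 = 6.5575.
Round 1 (the founder proposes): the investor can get 6.5575 next round, worth 0.85 × 6.5575 = 5.573875 now; the founder offers that and keeps 4.426125.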